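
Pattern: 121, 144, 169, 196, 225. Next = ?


Pattern: perfect squares: n²
Terms: 121, 144, 169, 196, 225
Next term = 256

Next term = 256


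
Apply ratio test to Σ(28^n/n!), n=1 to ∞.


aₙ = 28^n/n!
a_{n+1}/aₙ = 28^(n+1)/(n+1)! × n!/28^n
= 28/(n+1)
L = lim(n→∞) 28/(n+1) = 0
L < 1 → series CONVERGES

Converges (ratio test: L = 0 < 1)


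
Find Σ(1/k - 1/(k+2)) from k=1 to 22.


Telescoping with gap 2: two head and two tail terms survive.
= (1 + 1/2) - (1/23 + 1/24)
= 3/2 - 1/23 - 1/24 = 781/552

Sum = 781/552


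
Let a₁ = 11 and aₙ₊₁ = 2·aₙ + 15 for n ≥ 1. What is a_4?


Computing step by step:
a_1 = 11
a_2 = 37
a_3 = 89
a_4 = 193


a_4 = 193


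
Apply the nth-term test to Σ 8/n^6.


lim(n→∞) 8/n^6 = 0
lim aₙ = 0 → nth-term test is INCONCLUSIVE
(Need other tests; this is actually a convergent p-series with p=6 > 1)

Inconclusive (lim aₙ = 0; need another test)


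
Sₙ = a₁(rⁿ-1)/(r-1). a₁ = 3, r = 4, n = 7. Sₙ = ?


Sₙ = 3×(4^7 - 1)/(4 - 1)
= 3×(16384 - 1)/3
= 3×16383/3
= 16383

S_7 = 16383


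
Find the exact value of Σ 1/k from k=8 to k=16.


Σₖ₌8^16 1/k = 1/8 + 1/9 + 1/10 + 1/11 + 1/12 + 1/13 + 1/14 + 1/15 + 1/16
= 113567/144144
≈ 0.7879

Sum = 113567/144144 ≈ 0.7879


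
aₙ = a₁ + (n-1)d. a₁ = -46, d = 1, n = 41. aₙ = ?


aₙ = a₁ + (n-1)d
= -46 + (41-1)×1
= -46 + 40
= -6

a_41 = -6


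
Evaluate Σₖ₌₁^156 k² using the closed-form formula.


n = 156
n(n+1)(2n+1)/6 = 156×157×313/6
= 7665996/6 = 1277666

Σk² = 1277666


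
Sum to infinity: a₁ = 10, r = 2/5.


S∞ = a₁/(1-r) = 10/(1 - 2/5)
= 10/(3/5)
= 50/3

S∞ = 50/3


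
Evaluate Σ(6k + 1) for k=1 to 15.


Σ(6k+1) = 6·Σk + 1·n
= 6·120 + 1·15
= 720 + 15 = 735

Σ = 735


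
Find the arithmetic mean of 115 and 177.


AM = (115 + 177)/2 = 292/2 = 146

AM = 146


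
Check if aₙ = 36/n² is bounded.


a₁ = 36, a₂ = 36/4, a₃ = 36/9, ...
0 < aₙ ≤ 36 for all n ≥ 1
The sequence IS bounded

Bounded (0 < aₙ ≤ 36)


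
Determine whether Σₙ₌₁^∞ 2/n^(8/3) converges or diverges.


p-series test: Σ c/n^p converges if p > 1, diverges if p ≤ 1 (constant c > 0 doesn't affect convergence).
p = 8/3
8/3 > 1 → CONVERGES

Converges (p = 8/3 > 1)


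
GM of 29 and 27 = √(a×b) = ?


GM = √(29×27) = √783 = 27.9821

GM = 27.9821


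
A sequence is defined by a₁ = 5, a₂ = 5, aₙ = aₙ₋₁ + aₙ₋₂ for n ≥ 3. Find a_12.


Computing iteratively: 5, 5, 10, 15, 25, 40, 65, 105, 170, 275, 445, 720
a_12 = 720

a_12 = 720


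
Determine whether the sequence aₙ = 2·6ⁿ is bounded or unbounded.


aₙ = 2·6ⁿ → as n→∞, aₙ→∞ (since base 6 > 1)
No finite upper bound exists
The sequence is UNBOUNDED

Unbounded (aₙ → ∞ as n → ∞)


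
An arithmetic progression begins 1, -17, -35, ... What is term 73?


aₙ = a₁ + (n-1)d
= 1 + (73-1)×-18
= 1 - 1296
= -1295

a_73 = -1295


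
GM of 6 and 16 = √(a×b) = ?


GM = √(6×16) = √96 = 9.798

GM = 9.798


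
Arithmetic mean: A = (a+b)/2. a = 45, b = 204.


AM = (45 + 204)/2 = 249/2 = 124.5

AM = 124.5


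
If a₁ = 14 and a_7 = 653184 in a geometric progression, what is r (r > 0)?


r^(n-1) = aₙ/a₁
r^6 = 653184/14 = 46656
r = 46656^(1/6)
= ±6; taking r > 0 gives r = 6

r = 6


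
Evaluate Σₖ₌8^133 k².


Σₖ₌8^133 k² = Σₖ₌₁^133 k² − Σₖ₌₁^7 k²
= 133·134·267/6 − 7·8·15/6
= 793079 − 140 = 792939

Σk² = 792939


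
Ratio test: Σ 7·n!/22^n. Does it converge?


aₙ = 7·n!/22^n
a_{n+1}/aₙ = (n+1)!/22^(n+1) × 22^n/n!  (constant 7 cancels)
= (n+1)/22
L = lim(n→∞) (n+1)/22 = ∞
L > 1 → series DIVERGES

Diverges (ratio test: L = ∞ > 1)


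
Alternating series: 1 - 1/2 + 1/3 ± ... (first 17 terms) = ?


S = 1 - 1/2 + 1/3 - 1/4 + 1/5 - 1/6 + 1/7 - 1/8 ± ...
= 0.7217
(Full series converges to +ln(2) ≈ +0.6931)

S_17 = 0.7217


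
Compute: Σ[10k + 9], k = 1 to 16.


Σ(10k+9) = 10·Σk + 9·n
= 10·136 + 9·16
= 1360 + 144 = 1504

Σ = 1504


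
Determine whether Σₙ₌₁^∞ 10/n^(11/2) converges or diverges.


p-series test: Σ c/n^p converges if p > 1, diverges if p ≤ 1 (constant c > 0 doesn't affect convergence).
p = 11/2
11/2 > 1 → CONVERGES

Converges (p = 11/2 > 1)


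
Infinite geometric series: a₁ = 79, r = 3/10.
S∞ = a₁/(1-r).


S∞ = a₁/(1-r) = 79/(1 - 3/10)
= 79/(7/10)
= 790/7

S∞ = 790/7


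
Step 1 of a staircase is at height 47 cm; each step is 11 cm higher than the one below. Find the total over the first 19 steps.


aₙ = 47 + (19-1)×11 = 245
Sₙ = n(a₁+aₙ)/2 = 19×(47+245)/2
= 19×292/2 = 2774

S_19 = 2774


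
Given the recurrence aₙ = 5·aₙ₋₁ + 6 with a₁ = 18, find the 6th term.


Computing step by step:
a_1 = 18
a_2 = 96
a_3 = 486
a_4 = 2436
a_5 = 12186
a_6 = 60936


a_6 = 60936


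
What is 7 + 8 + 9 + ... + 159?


Σₖ₌7^159 k = Σₖ₌₁^159 k − Σₖ₌₁^6 k
= 159·160/2 − 6·7/2
= 12720 − 21 = 12699

Σk = 12699


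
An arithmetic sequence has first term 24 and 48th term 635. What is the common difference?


d = (aₙ - a₁)/(n-1)
= (635 - 24)/(48-1)
= 611/47 = 13

d = 13


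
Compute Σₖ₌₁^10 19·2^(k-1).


Sₙ = 19×(2^10 - 1)/(2 - 1)
= 19×(1024 - 1)/1
= 19×1023/1
= 19437

S_10 = 19437


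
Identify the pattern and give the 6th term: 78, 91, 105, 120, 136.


Pattern: triangular numbers: n(n+1)/2
Terms: 78, 91, 105, 120, 136
Next term = 153

Next term = 153


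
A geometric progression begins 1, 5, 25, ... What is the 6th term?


aₙ = a₁·r^(n-1)
= 1×5^5
= 1×3125
= 3125

a_6 = 3125


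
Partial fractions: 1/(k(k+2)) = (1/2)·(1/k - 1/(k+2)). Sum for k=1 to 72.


1/(k(k+2)) = (1/2)·(1/k - 1/(k+2)) (partial fractions)
Telescoping: Σ = (1/2)·(1 + 1/2 - 1/73 - 1/74) = 1989/2701

Sum = 1989/2701


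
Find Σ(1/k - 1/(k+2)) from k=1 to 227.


Telescoping with gap 2: two head and two tail terms survive.
= (1 + 1/2) - (1/228 + 1/229)
= 3/2 - 1/228 - 1/229 = 77861/52212

Sum = 77861/52212


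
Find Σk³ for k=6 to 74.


Σₖ₌6^74 k³ = [74·75/2]² − [5·6/2]²
= 7700625 − 225 = 7700400

Σk³ = 7700400


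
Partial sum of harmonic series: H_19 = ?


H_19 = 1/1 + 1/2 + 1/3 + ... + 1/19
= 275295799/77597520
≈ 3.5477

H_19 = 275295799/77597520 ≈ 3.5477


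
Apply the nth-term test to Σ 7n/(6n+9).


lim(n→∞) 7n/(6n+9) = 7/6 = 7/6  (divide numerator and denominator by n)
lim aₙ = 7/6 ≠ 0 → series DIVERGES

Diverges (lim aₙ = 7/6 ≠ 0)


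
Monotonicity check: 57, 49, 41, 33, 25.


Differences: -8, -8, -8, -8
All differences < 0 → strictly DECREASING

Monotonically decreasing


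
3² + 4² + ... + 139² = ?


Σₖ₌3^139 k² = Σₖ₌₁^139 k² − Σₖ₌₁^2 k²
= 139·140·279/6 − 2·3·5/6
= 904890 − 5 = 904885

Σk² = 904885


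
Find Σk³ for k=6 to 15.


Σₖ₌6^15 k³ = [15·16/2]² − [5·6/2]²
= 14400 − 225 = 14175

Σk³ = 14175


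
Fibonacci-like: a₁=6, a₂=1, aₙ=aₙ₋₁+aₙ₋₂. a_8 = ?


Computing iteratively: 6, 1, 7, 8, 15, 23, 38, 61
a_8 = 61

a_8 = 61


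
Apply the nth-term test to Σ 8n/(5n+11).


lim(n→∞) 8n/(5n+11) = 8/5 = 8/5  (divide numerator and denominator by n)
lim aₙ = 8/5 ≠ 0 → series DIVERGES

Diverges (lim aₙ = 8/5 ≠ 0)


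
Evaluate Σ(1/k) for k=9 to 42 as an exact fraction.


Σₖ₌9^42 1/k = 1/9 + 1/10 + 1/11 + ... + 1/42
= 32040254434491593/19914562703599200
≈ 1.6089

Sum = 32040254434491593/19914562703599200 ≈ 1.6089


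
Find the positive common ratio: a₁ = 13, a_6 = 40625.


r^(n-1) = aₙ/a₁
r^5 = 40625/13 = 3125
r = 3125^(1/5)
= 5

r = 5


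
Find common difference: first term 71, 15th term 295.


d = (aₙ - a₁)/(n-1)
= (295 - 71)/(15-1)
= 224/14 = 16

d = 16


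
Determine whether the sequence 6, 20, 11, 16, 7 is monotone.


Differences: 14, -9, 5, -9
Difference at position 1 is +14 (> 0) but position 2 is -9 (< 0) — sequence both rises and falls
→ NOT monotonic

Not monotonic


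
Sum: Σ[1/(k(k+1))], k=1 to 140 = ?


1/(k(k+1)) = 1/k - 1/(k+1) (partial fractions)
Telescoping: Σ = 1 - 1/141 = 140/141

Sum = 140/141


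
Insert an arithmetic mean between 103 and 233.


AM = (103 + 233)/2 = 336/2 = 168

AM = 168


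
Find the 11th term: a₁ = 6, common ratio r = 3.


aₙ = a₁·r^(n-1)
= 6×3^10
= 6×59049
= 354294

a_11 = 354294


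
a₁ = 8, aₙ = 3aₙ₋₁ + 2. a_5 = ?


Computing step by step:
a_1 = 8
a_2 = 26
a_3 = 80
a_4 = 242
a_5 = 728


a_5 = 728


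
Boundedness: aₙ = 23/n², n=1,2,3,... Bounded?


a₁ = 23, a₂ = 23/4, a₃ = 23/9, ...
0 < aₙ ≤ 23 for all n ≥ 1
The sequence IS bounded

Bounded (0 < aₙ ≤ 23)


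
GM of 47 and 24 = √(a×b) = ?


GM = √(47×24) = √1128 = 33.5857

GM = 33.5857


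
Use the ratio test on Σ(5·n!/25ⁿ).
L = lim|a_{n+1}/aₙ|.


aₙ = 5·n!/25^n
a_{n+1}/aₙ = (n+1)!/25^(n+1) × 25^n/n!  (constant 5 cancels)
= (n+1)/25
L = lim(n→∞) (n+1)/25 = ∞
L > 1 → series DIVERGES

Diverges (ratio test: L = ∞ > 1)


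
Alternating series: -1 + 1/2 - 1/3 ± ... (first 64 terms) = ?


S = -1 + 1/2 - 1/3 + 1/4 - 1/5 + 1/6 - 1/7 + 1/8 ± ...
= -0.6854
(Full series converges to -ln(2) ≈ -0.6931)

S_64 = -0.6854


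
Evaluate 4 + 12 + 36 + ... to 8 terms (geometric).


Sₙ = 4×(3^8 - 1)/(3 - 1)
= 4×(6561 - 1)/2
= 4×6560/2
= 13120

S_8 = 13120


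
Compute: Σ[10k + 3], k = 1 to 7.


Σ(10k+3) = 10·Σk + 3·n
= 10·28 + 3·7
= 280 + 21 = 301

Σ = 301


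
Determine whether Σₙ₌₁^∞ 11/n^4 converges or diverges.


p-series test: Σ c/n^p converges if p > 1, diverges if p ≤ 1 (constant c > 0 doesn't affect convergence).
p = 4
4 > 1 → CONVERGES

Converges (p = 4 > 1)


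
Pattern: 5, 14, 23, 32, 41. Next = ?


Pattern: arithmetic (d=9)
Terms: 5, 14, 23, 32, 41
Next term = 50

Next term = 50


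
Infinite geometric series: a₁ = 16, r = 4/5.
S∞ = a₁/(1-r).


S∞ = a₁/(1-r) = 16/(1 - 4/5)
= 16/(1/5)
= 80

S∞ = 80


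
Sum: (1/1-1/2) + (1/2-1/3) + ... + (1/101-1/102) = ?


Telescoping: adjacent terms cancel.
= 1/1 - 1/102
= 1 - 1/102 = 101/102

Sum = 101/102


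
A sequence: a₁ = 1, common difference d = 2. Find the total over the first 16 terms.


aₙ = 1 + (16-1)×2 = 31
Sₙ = n(a₁+aₙ)/2 = 16×(1+31)/2
= 16×32/2 = 256

S_16 = 256


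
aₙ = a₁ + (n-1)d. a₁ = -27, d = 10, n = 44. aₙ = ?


aₙ = a₁ + (n-1)d
= -27 + (44-1)×10
= -27 + 430
= 403

a_44 = 403


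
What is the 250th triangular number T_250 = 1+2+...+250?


n(n+1)/2 = 250×251/2 = 62750/2 = 31375

Σk = 31375


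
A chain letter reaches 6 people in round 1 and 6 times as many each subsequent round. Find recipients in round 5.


aₙ = a₁·r^(n-1)
= 6×6^4
= 6×1296
= 7776

a_5 = 7776


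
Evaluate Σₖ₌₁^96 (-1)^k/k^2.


S = -1 + 1/4 - 1/9 + 1/16 - 1/25 + 1/36 - 1/49 + 1/64 ± ...
= -0.8224
(Full series converges to -π²/12 ≈ -0.8225)

S_96 = -0.8224


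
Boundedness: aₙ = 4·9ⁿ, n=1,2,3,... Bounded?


aₙ = 4·9ⁿ → as n→∞, aₙ→∞ (since base 9 > 1)
No finite upper bound exists
The sequence is UNBOUNDED

Unbounded (aₙ → ∞ as n → ∞)


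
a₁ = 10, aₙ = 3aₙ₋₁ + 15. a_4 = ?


Computing step by step:
a_1 = 10
a_2 = 45
a_3 = 150
a_4 = 465


a_4 = 465


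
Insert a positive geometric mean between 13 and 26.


GM = √(13×26) = √338 = 18.3848

GM = 18.3848


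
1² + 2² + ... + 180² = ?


n = 180
n(n+1)(2n+1)/6 = 180×181×361/6
= 11761380/6 = 1960230

Σk² = 1960230


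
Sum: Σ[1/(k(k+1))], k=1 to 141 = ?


1/(k(k+1)) = 1/k - 1/(k+1) (partial fractions)
Telescoping: Σ = 1 - 1/142 = 141/142

Sum = 141/142


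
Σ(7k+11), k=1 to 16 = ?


Σ(7k+11) = 7·Σk + 11·n
= 7·136 + 11·16
= 952 + 176 = 1128

Σ = 1128


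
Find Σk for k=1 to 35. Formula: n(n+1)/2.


n(n+1)/2 = 35×36/2 = 1260/2 = 630

Σk = 630


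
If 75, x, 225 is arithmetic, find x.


AM = (75 + 225)/2 = 300/2 = 150

AM = 150


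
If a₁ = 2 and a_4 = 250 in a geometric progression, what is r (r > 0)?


r^(n-1) = aₙ/a₁
r^3 = 250/2 = 125
r = 125^(1/3)
= 5

r = 5


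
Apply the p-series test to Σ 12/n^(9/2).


p-series test: Σ c/n^p converges if p > 1, diverges if p ≤ 1 (constant c > 0 doesn't affect convergence).
p = 9/2
9/2 > 1 → CONVERGES

Converges (p = 9/2 > 1)


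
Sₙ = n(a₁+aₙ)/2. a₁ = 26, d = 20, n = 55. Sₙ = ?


aₙ = 26 + (55-1)×20 = 1106
Sₙ = n(a₁+aₙ)/2 = 55×(26+1106)/2
= 55×1132/2 = 31130

S_55 = 31130


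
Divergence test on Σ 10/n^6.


lim(n→∞) 10/n^6 = 0
lim aₙ = 0 → nth-term test is INCONCLUSIVE
(Need other tests; this is actually a convergent p-series with p=6 > 1)

Inconclusive (lim aₙ = 0; need another test)


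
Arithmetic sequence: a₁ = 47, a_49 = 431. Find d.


d = (aₙ - a₁)/(n-1)
= (431 - 47)/(49-1)
= 384/48 = 8

d = 8


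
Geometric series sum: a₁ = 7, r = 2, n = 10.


Sₙ = 7×(2^10 - 1)/(2 - 1)
= 7×(1024 - 1)/1
= 7×1023/1
= 7161

S_10 = 7161


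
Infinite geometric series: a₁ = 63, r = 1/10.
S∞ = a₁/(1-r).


S∞ = a₁/(1-r) = 63/(1 - 1/10)
= 63/(9/10)
= 70

S∞ = 70


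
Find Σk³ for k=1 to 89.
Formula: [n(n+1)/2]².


n(n+1)/2 = 89×90/2 = 4005
Σk³ = 4005² = 16040025

Σk³ = 16040025


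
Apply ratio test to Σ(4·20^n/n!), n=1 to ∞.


aₙ = 4·20^n/n!
a_{n+1}/aₙ = 20^(n+1)/(n+1)! × n!/20^n  (constant 4 cancels)
= 20/(n+1)
L = lim(n→∞) 20/(n+1) = 0
L < 1 → series CONVERGES

Converges (ratio test: L = 0 < 1)


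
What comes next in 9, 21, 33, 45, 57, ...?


Pattern: arithmetic (d=12)
Terms: 9, 21, 33, 45, 57
Next term = 69

Next term = 69


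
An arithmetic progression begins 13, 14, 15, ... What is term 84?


aₙ = a₁ + (n-1)d
= 13 + (84-1)×1
= 13 + 83
= 96

a_84 = 96


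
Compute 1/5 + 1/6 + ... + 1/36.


Σₖ₌5^36 1/k = 1/5 + 1/6 + 1/7 + ... + 1/36
= 27452767689709/13127595717600
≈ 2.0912

Sum = 27452767689709/13127595717600 ≈ 2.0912


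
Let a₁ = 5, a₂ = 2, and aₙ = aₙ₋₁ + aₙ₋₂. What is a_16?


Computing iteratively: 5, 2, 7, 9, 16, 25, 41, 66, 107, 173, 280, 453, ...
a_16 = 3105

a_16 = 3105


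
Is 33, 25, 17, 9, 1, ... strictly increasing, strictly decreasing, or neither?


Differences: -8, -8, -8, -8
All differences < 0 → strictly DECREASING

Monotonically decreasing


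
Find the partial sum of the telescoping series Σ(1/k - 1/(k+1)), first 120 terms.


Telescoping: adjacent terms cancel.
= 1/1 - 1/121
= 1 - 1/121 = 120/121

Sum = 120/121


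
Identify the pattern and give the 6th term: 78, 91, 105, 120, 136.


Pattern: triangular numbers: n(n+1)/2
Terms: 78, 91, 105, 120, 136
Next term = 153

Next term = 153


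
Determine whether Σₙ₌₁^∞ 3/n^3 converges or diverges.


p-series test: Σ c/n^p converges if p > 1, diverges if p ≤ 1 (constant c > 0 doesn't affect convergence).
p = 3
3 > 1 → CONVERGES

Converges (p = 3 > 1)


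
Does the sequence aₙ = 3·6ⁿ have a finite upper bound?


aₙ = 3·6ⁿ → as n→∞, aₙ→∞ (since base 6 > 1)
No finite upper bound exists
The sequence is UNBOUNDED

Unbounded (aₙ → ∞ as n → ∞)


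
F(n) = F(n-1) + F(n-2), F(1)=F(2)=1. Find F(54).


Fibonacci sequence: 1, 1, 2, 3, 5, 8, 13, 21, 34, 55, 89, ...
F(54) = 86267571272

F(54) = 86267571272


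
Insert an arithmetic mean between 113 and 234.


AM = (113 + 234)/2 = 347/2 = 173.5

AM = 173.5


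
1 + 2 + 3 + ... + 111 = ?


n(n+1)/2 = 111×112/2 = 12432/2 = 6216

Σk = 6216


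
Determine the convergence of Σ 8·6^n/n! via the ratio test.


aₙ = 8·6^n/n!
a_{n+1}/aₙ = 6^(n+1)/(n+1)! × n!/6^n  (constant 8 cancels)
= 6/(n+1)
L = lim(n→∞) 6/(n+1) = 0
L < 1 → series CONVERGES

Converges (ratio test: L = 0 < 1)


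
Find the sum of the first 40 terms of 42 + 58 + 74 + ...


aₙ = 42 + (40-1)×16 = 666
Sₙ = n(a₁+aₙ)/2 = 40×(42+666)/2
= 40×708/2 = 14160

S_40 = 14160


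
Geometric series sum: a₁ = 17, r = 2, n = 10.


Sₙ = 17×(2^10 - 1)/(2 - 1)
= 17×(1024 - 1)/1
= 17×1023/1
= 17391

S_10 = 17391


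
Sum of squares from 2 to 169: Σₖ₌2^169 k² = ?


Σₖ₌2^169 k² = Σₖ₌₁^169 k² − Σₖ₌₁^1 k²
= 169·170·339/6 − 1·2·3/6
= 1623245 − 1 = 1623244

Σk² = 1623244


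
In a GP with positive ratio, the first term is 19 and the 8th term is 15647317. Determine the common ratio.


r^(n-1) = aₙ/a₁
r^7 = 15647317/19 = 823543
r = 823543^(1/7)
= 7

r = 7


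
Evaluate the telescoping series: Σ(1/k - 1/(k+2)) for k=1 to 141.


Telescoping with gap 2: two head and two tail terms survive.
= (1 + 1/2) - (1/142 + 1/143)
= 3/2 - 1/142 - 1/143 = 15087/10153

Sum = 15087/10153


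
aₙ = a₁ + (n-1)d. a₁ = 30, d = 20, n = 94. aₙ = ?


aₙ = a₁ + (n-1)d
= 30 + (94-1)×20
= 30 + 1860
= 1890

a_94 = 1890


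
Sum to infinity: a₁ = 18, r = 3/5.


S∞ = a₁/(1-r) = 18/(1 - 3/5)
= 18/(2/5)
= 45

S∞ = 45


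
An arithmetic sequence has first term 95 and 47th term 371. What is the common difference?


d = (aₙ - a₁)/(n-1)
= (371 - 95)/(47-1)
= 276/46 = 6

d = 6


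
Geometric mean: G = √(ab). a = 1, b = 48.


GM = √(1×48) = √48 = 6.9282

GM = 6.9282


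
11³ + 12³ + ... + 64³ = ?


Σₖ₌11^64 k³ = [64·65/2]² − [10·11/2]²
= 4326400 − 3025 = 4323375

Σk³ = 4323375


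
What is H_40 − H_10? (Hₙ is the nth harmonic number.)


Σₖ₌11^40 1/k = 1/11 + 1/12 + 1/13 + ... + 1/40
= 93645267172279/69388720221600
≈ 1.3496

Sum = 93645267172279/69388720221600 ≈ 1.3496


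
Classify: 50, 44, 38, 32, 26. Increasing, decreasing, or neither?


Differences: -6, -6, -6, -6
All differences < 0 → strictly DECREASING

Monotonically decreasing


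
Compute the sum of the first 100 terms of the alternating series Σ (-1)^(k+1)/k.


S = 1 - 1/2 + 1/3 - 1/4 + 1/5 - 1/6 + 1/7 - 1/8 ± ...
= 0.6882
(Full series converges to +ln(2) ≈ +0.6931)

S_100 = 0.6882


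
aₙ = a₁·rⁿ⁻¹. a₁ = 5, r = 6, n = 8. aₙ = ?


aₙ = a₁·r^(n-1)
= 5×6^7
= 5×279936
= 1399680

a_8 = 1399680


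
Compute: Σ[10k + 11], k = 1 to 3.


Σ(10k+11) = 10·Σk + 11·n
= 10·6 + 11·3
= 60 + 33 = 93

Σ = 93


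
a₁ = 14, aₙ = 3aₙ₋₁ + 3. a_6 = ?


Computing step by step:
a_1 = 14
a_2 = 45
a_3 = 138
a_4 = 417
a_5 = 1254
a_6 = 3765


a_6 = 3765


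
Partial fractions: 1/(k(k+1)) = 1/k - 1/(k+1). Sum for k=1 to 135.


1/(k(k+1)) = 1/k - 1/(k+1) (partial fractions)
Telescoping: Σ = 1 - 1/136 = 135/136

Sum = 135/136


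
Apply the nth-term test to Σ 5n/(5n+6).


lim(n→∞) 5n/(5n+6) = 5/5 = 1  (divide numerator and denominator by n)
lim aₙ = 1 ≠ 0 → series DIVERGES

Diverges (lim aₙ = 1 ≠ 0)


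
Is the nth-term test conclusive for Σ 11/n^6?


lim(n→∞) 11/n^6 = 0
lim aₙ = 0 → nth-term test is INCONCLUSIVE
(Need other tests; this is actually a convergent p-series with p=6 > 1)

Inconclusive (lim aₙ = 0; need another test)


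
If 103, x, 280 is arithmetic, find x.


AM = (103 + 280)/2 = 383/2 = 191.5

AM = 191.5


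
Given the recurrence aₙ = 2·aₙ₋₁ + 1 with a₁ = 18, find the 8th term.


Computing step by step:
a_1 = 18
a_2 = 37
a_3 = 75
a_4 = 151
a_5 = 303
a_6 = 607
a_7 = 1215
a_8 = 2431


a_8 = 2431


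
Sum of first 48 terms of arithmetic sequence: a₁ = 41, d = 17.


aₙ = 41 + (48-1)×17 = 840
Sₙ = n(a₁+aₙ)/2 = 48×(41+840)/2
= 48×881/2 = 21144

S_48 = 21144


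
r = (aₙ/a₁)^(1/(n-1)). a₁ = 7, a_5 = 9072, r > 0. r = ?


r^(n-1) = aₙ/a₁
r^4 = 9072/7 = 1296
r = 1296^(1/4)
= ±6; taking r > 0 gives r = 6

r = 6


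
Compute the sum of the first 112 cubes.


n(n+1)/2 = 112×113/2 = 6328
Σk³ = 6328² = 40043584

Σk³ = 40043584


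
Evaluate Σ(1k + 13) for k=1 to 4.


Σ(1k+13) = 1·Σk + 13·n
= 1·10 + 13·4
= 10 + 52 = 62

Σ = 62


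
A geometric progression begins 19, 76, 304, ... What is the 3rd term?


aₙ = a₁·r^(n-1)
= 19×4^2
= 19×16
= 304

a_3 = 304


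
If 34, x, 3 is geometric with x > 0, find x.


GM = √(34×3) = √102 = 10.0995

GM = 10.0995


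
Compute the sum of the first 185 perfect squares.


n = 185
n(n+1)(2n+1)/6 = 185×186×371/6
= 12766110/6 = 2127685

Σk² = 2127685


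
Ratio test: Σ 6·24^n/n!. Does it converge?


aₙ = 6·24^n/n!
a_{n+1}/aₙ = 24^(n+1)/(n+1)! × n!/24^n  (constant 6 cancels)
= 24/(n+1)
L = lim(n→∞) 24/(n+1) = 0
L < 1 → series CONVERGES

Converges (ratio test: L = 0 < 1)


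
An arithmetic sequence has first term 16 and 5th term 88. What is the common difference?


d = (aₙ - a₁)/(n-1)
= (88 - 16)/(5-1)
= 72/4 = 18

d = 18


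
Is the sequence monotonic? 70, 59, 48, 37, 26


Differences: -11, -11, -11, -11
All differences < 0 → strictly DECREASING

Monotonically decreasing


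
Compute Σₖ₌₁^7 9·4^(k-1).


Sₙ = 9×(4^7 - 1)/(4 - 1)
= 9×(16384 - 1)/3
= 9×16383/3
= 49149

S_7 = 49149


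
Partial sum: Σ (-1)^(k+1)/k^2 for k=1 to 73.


S = 1 - 1/4 + 1/9 - 1/16 + 1/25 - 1/36 + 1/49 - 1/64 ± ...
= 0.8226
(Full series converges to +π²/12 ≈ +0.8225)

S_73 = 0.8226


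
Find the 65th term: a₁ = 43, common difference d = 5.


aₙ = a₁ + (n-1)d
= 43 + (65-1)×5
= 43 + 320
= 363

a_65 = 363


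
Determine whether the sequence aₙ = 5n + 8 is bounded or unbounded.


aₙ = 5n + 8 → as n→∞, aₙ→∞
No finite upper bound exists
The sequence is UNBOUNDED

Unbounded (aₙ → ∞ as n → ∞)


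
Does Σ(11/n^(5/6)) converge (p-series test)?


p-series test: Σ c/n^p converges if p > 1, diverges if p ≤ 1 (constant c > 0 doesn't affect convergence).
p = 5/6
5/6 ≤ 1 → DIVERGES

Diverges (p = 5/6 ≤ 1)


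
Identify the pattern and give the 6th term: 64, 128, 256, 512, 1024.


Pattern: powers of 2: 2ⁿ
Terms: 64, 128, 256, 512, 1024
Next term = 2048

Next term = 2048


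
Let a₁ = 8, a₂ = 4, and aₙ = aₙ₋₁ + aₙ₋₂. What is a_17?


Computing iteratively: 8, 4, 12, 16, 28, 44, 72, 116, 188, 304, 492, 796, ...
a_17 = 8828

a_17 = 8828


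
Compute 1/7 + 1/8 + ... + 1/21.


Σₖ₌7^21 1/k = 1/7 + 1/8 + 1/9 + ... + 1/21
= 30918957/25865840
≈ 1.1954

Sum = 30918957/25865840 ≈ 1.1954


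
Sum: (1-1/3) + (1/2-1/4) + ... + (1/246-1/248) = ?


Telescoping with gap 2: two head and two tail terms survive.
= (1 + 1/2) - (1/247 + 1/248)
= 3/2 - 1/247 - 1/248 = 91389/61256

Sum = 91389/61256


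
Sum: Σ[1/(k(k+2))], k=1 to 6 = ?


1/(k(k+2)) = (1/2)·(1/k - 1/(k+2)) (partial fractions)
Telescoping: Σ = (1/2)·(1 + 1/2 - 1/7 - 1/8) = 69/112

Sum = 69/112


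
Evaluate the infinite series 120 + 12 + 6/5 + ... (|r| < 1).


S∞ = a₁/(1-r) = 120/(1 - 1/10)
= 120/(9/10)
= 400/3

S∞ = 400/3


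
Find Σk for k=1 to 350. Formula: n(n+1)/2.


n(n+1)/2 = 350×351/2 = 122850/2 = 61425

Σk = 61425


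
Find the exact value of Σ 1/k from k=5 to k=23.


Σₖ₌5^23 1/k = 1/5 + 1/6 + 1/7 + ... + 1/23
= 589307197/356948592
≈ 1.651

Sum = 589307197/356948592 ≈ 1.651


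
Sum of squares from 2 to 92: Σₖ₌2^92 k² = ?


Σₖ₌2^92 k² = Σₖ₌₁^92 k² − Σₖ₌₁^1 k²
= 92·93·185/6 − 1·2·3/6
= 263810 − 1 = 263809

Σk² = 263809


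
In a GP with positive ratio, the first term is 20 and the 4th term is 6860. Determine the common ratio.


r^(n-1) = aₙ/a₁
r^3 = 6860/20 = 343
r = 343^(1/3)
= 7

r = 7


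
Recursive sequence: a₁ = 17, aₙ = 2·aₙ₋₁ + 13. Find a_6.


Computing step by step:
a_1 = 17
a_2 = 47
a_3 = 107
a_4 = 227
a_5 = 467
a_6 = 947


a_6 = 947


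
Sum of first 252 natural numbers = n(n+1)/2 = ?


n(n+1)/2 = 252×253/2 = 63756/2 = 31878

Σk = 31878


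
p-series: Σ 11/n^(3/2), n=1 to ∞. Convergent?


p-series test: Σ c/n^p converges if p > 1, diverges if p ≤ 1 (constant c > 0 doesn't affect convergence).
p = 3/2
3/2 > 1 → CONVERGES

Converges (p = 3/2 > 1)


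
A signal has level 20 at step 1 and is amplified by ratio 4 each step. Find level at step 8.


aₙ = a₁·r^(n-1)
= 20×4^7
= 20×16384
= 327680

a_8 = 327680


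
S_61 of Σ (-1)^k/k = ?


S = -1 + 1/2 - 1/3 + 1/4 - 1/5 + 1/6 - 1/7 + 1/8 ± ...
= -0.7013
(Full series converges to -ln(2) ≈ -0.6931)

S_61 = -0.7013


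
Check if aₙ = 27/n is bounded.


a₁ = 27, a₂ = 27/2, a₃ = 27/3, ...
0 < aₙ ≤ 27 for all n ≥ 1
Lower bound: 0, Upper bound: 27
The sequence IS bounded

Bounded (0 < aₙ ≤ 27)


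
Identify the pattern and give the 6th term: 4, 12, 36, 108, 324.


Pattern: geometric (r=3)
Terms: 4, 12, 36, 108, 324
Next term = 972

Next term = 972


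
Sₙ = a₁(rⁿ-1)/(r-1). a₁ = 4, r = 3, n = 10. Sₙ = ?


Sₙ = 4×(3^10 - 1)/(3 - 1)
= 4×(59049 - 1)/2
= 4×59048/2
= 118096

S_10 = 118096


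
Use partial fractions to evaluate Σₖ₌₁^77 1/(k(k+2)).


1/(k(k+2)) = (1/2)·(1/k - 1/(k+2)) (partial fractions)
Telescoping: Σ = (1/2)·(1 + 1/2 - 1/78 - 1/79) = 4543/6162

Sum = 4543/6162


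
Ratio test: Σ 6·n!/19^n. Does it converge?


aₙ = 6·n!/19^n
a_{n+1}/aₙ = (n+1)!/19^(n+1) × 19^n/n!  (constant 6 cancels)
= (n+1)/19
L = lim(n→∞) (n+1)/19 = ∞
L > 1 → series DIVERGES

Diverges (ratio test: L = ∞ > 1)


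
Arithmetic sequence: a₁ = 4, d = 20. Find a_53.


aₙ = a₁ + (n-1)d
= 4 + (53-1)×20
= 4 + 1040
= 1044

a_53 = 1044


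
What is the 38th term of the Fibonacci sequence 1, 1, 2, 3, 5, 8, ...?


Fibonacci sequence: 1, 1, 2, 3, 5, 8, 13, 21, 34, 55, 89, ...
F(38) = 39088169

F(38) = 39088169


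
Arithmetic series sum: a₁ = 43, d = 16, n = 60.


aₙ = 43 + (60-1)×16 = 987
Sₙ = n(a₁+aₙ)/2 = 60×(43+987)/2
= 60×1030/2 = 30900

S_60 = 30900


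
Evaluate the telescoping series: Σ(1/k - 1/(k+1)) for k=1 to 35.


Telescoping: adjacent terms cancel.
= 1/1 - 1/36
= 1 - 1/36 = 35/36

Sum = 35/36


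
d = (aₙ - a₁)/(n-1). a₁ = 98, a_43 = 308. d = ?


d = (aₙ - a₁)/(n-1)
= (308 - 98)/(43-1)
= 210/42 = 5

d = 5


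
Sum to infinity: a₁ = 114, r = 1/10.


S∞ = a₁/(1-r) = 114/(1 - 1/10)
= 114/(9/10)
= 380/3

S∞ = 380/3


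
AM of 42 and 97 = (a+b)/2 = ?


AM = (42 + 97)/2 = 139/2 = 69.5

AM = 69.5


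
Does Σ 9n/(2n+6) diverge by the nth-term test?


lim(n→∞) 9n/(2n+6) = 9/2 = 9/2  (divide numerator and denominator by n)
lim aₙ = 9/2 ≠ 0 → series DIVERGES

Diverges (lim aₙ = 9/2 ≠ 0)


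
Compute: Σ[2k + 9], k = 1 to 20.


Σ(2k+9) = 2·Σk + 9·n
= 2·210 + 9·20
= 420 + 180 = 600

Σ = 600


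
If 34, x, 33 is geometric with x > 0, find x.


GM = √(34×33) = √1122 = 33.4963

GM = 33.4963


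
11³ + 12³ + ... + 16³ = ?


Σₖ₌11^16 k³ = [16·17/2]² − [10·11/2]²
= 18496 − 3025 = 15471

Σk³ = 15471


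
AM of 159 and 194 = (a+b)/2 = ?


AM = (159 + 194)/2 = 353/2 = 176.5

AM = 176.5


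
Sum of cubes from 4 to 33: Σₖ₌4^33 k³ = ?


Σₖ₌4^33 k³ = [33·34/2]² − [3·4/2]²
= 314721 − 36 = 314685

Σk³ = 314685


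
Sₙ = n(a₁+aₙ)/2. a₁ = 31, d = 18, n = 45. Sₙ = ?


aₙ = 31 + (45-1)×18 = 823
Sₙ = n(a₁+aₙ)/2 = 45×(31+823)/2
= 45×854/2 = 19215

S_45 = 19215


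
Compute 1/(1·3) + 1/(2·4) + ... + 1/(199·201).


1/(k(k+2)) = (1/2)·(1/k - 1/(k+2)) (partial fractions)
Telescoping: Σ = (1/2)·(1 + 1/2 - 1/200 - 1/201) = 59899/80400

Sum = 59899/80400


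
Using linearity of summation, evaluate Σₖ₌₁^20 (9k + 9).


Σ(9k+9) = 9·Σk + 9·n
= 9·210 + 9·20
= 1890 + 180 = 2070

Σ = 2070


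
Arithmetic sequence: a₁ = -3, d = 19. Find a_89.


aₙ = a₁ + (n-1)d
= -3 + (89-1)×19
= -3 + 1672
= 1669

a_89 = 1669


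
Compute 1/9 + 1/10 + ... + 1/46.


Σₖ₌9^46 1/k = 1/9 + 1/10 + 1/11 + ... + 1/46
= 16002279923250666169/9419588158802421600
≈ 1.6988

Sum = 16002279923250666169/9419588158802421600 ≈ 1.6988


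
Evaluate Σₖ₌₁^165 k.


n(n+1)/2 = 165×166/2 = 27390/2 = 13695

Σk = 13695


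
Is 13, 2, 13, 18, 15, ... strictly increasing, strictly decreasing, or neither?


Differences: -11, 11, 5, -3
Difference at position 2 is +11 (> 0) but position 1 is -11 (< 0) — sequence both rises and falls
→ NOT monotonic

Not monotonic


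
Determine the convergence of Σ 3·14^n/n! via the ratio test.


aₙ = 3·14^n/n!
a_{n+1}/aₙ = 14^(n+1)/(n+1)! × n!/14^n  (constant 3 cancels)
= 14/(n+1)
L = lim(n→∞) 14/(n+1) = 0
L < 1 → series CONVERGES

Converges (ratio test: L = 0 < 1)


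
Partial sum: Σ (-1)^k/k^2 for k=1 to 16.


S = -1 + 1/4 - 1/9 + 1/16 - 1/25 + 1/36 - 1/49 + 1/64 ± ...
= -0.8206
(Full series converges to -π²/12 ≈ -0.8225)

S_16 = -0.8206


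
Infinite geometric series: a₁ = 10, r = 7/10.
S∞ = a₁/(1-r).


S∞ = a₁/(1-r) = 10/(1 - 7/10)
= 10/(3/10)
= 100/3

S∞ = 100/3


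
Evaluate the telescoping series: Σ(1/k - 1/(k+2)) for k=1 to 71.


Telescoping with gap 2: two head and two tail terms survive.
= (1 + 1/2) - (1/72 + 1/73)
= 3/2 - 1/72 - 1/73 = 7739/5256

Sum = 7739/5256


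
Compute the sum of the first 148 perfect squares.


n = 148
n(n+1)(2n+1)/6 = 148×149×297/6
= 6549444/6 = 1091574

Σk² = 1091574


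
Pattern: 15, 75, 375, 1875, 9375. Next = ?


Pattern: geometric (r=5)
Terms: 15, 75, 375, 1875, 9375
Next term = 46875

Next term = 46875


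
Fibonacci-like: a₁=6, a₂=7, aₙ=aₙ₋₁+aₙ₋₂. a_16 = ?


Computing iteratively: 6, 7, 13, 20, 33, 53, 86, 139, 225, 364, 589, 953, ...
a_16 = 6532

a_16 = 6532


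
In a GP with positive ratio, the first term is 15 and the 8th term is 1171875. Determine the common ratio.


r^(n-1) = aₙ/a₁
r^7 = 1171875/15 = 78125
r = 78125^(1/7)
= 5

r = 5


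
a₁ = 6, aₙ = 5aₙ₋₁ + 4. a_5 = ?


Computing step by step:
a_1 = 6
a_2 = 34
a_3 = 174
a_4 = 874
a_5 = 4374


a_5 = 4374


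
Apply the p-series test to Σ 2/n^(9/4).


p-series test: Σ c/n^p converges if p > 1, diverges if p ≤ 1 (constant c > 0 doesn't affect convergence).
p = 9/4
9/4 > 1 → CONVERGES

Converges (p = 9/4 > 1)


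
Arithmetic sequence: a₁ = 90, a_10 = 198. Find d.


d = (aₙ - a₁)/(n-1)
= (198 - 90)/(10-1)
= 108/9 = 12

d = 12


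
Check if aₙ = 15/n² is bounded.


a₁ = 15, a₂ = 15/4, a₃ = 15/9, ...
0 < aₙ ≤ 15 for all n ≥ 1
The sequence IS bounded

Bounded (0 < aₙ ≤ 15)


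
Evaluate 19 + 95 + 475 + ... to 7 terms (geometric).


Sₙ = 19×(5^7 - 1)/(5 - 1)
= 19×(78125 - 1)/4
= 19×78124/4
= 371089

S_7 = 371089


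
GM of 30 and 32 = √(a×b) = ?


GM = √(30×32) = √960 = 30.9839

GM = 30.9839


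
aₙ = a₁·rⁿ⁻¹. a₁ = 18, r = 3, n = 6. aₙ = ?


aₙ = a₁·r^(n-1)
= 18×3^5
= 18×243
= 4374

a_6 = 4374


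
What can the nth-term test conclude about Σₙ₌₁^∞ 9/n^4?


lim(n→∞) 9/n^4 = 0
lim aₙ = 0 → nth-term test is INCONCLUSIVE
(Need other tests; this is actually a convergent p-series with p=4 > 1)

Inconclusive (lim aₙ = 0; need another test)


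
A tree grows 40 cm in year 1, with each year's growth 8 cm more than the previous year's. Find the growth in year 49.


aₙ = a₁ + (n-1)d
= 40 + (49-1)×8
= 40 + 384
= 424

a_49 = 424


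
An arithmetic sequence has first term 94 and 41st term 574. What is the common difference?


d = (aₙ - a₁)/(n-1)
= (574 - 94)/(41-1)
= 480/40 = 12

d = 12


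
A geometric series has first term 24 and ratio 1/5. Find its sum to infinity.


S∞ = a₁/(1-r) = 24/(1 - 1/5)
= 24/(4/5)
= 30

S∞ = 30


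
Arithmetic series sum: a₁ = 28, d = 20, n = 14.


aₙ = 28 + (14-1)×20 = 288
Sₙ = n(a₁+aₙ)/2 = 14×(28+288)/2
= 14×316/2 = 2212

S_14 = 2212


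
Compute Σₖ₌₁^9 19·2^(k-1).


Sₙ = 19×(2^9 - 1)/(2 - 1)
= 19×(512 - 1)/1
= 19×511/1
= 9709

S_9 = 9709


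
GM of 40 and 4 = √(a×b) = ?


GM = √(40×4) = √160 = 12.6491

GM = 12.6491


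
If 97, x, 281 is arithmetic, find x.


AM = (97 + 281)/2 = 378/2 = 189

AM = 189


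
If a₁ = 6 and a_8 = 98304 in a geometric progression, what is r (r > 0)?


r^(n-1) = aₙ/a₁
r^7 = 98304/6 = 16384
r = 16384^(1/7)
= 4

r = 4


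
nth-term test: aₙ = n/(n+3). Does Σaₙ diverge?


lim(n→∞) n/(n+3) = 1/1 = 1  (divide numerator and denominator by n)
lim aₙ = 1 ≠ 0 → series DIVERGES

Diverges (lim aₙ = 1 ≠ 0)


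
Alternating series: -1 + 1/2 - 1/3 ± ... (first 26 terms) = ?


S = -1 + 1/2 - 1/3 + 1/4 - 1/5 + 1/6 - 1/7 + 1/8 ± ...
= -0.6743
(Full series converges to -ln(2) ≈ -0.6931)

S_26 = -0.6743


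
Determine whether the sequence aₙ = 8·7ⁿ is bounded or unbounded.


aₙ = 8·7ⁿ → as n→∞, aₙ→∞ (since base 7 > 1)
No finite upper bound exists
The sequence is UNBOUNDED

Unbounded (aₙ → ∞ as n → ∞)


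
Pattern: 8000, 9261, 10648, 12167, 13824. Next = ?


Pattern: perfect cubes: n³
Terms: 8000, 9261, 10648, 12167, 13824
Next term = 15625

Next term = 15625


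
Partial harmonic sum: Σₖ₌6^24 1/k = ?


Σₖ₌6^24 1/k = 1/6 + 1/7 + 1/8 + ... + 1/24
= 2663951683/1784742960
≈ 1.4926

Sum = 2663951683/1784742960 ≈ 1.4926


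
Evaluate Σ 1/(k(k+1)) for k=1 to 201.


1/(k(k+1)) = 1/k - 1/(k+1) (partial fractions)
Telescoping: Σ = 1 - 1/202 = 201/202

Sum = 201/202


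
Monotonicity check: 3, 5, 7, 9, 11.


Differences: 2, 2, 2, 2
All differences > 0 → strictly INCREASING

Monotonically increasing


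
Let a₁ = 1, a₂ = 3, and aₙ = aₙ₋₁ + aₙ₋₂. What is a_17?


Computing iteratively: 1, 3, 4, 7, 11, 18, 29, 47, 76, 123, 199, 322, ...
a_17 = 3571

a_17 = 3571


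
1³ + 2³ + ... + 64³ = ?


n(n+1)/2 = 64×65/2 = 2080
Σk³ = 2080² = 4326400

Σk³ = 4326400


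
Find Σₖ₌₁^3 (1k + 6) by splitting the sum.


Σ(1k+6) = 1·Σk + 6·n
= 1·6 + 6·3
= 6 + 18 = 24

Σ = 24


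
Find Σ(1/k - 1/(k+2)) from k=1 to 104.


Telescoping with gap 2: two head and two tail terms survive.
= (1 + 1/2) - (1/105 + 1/106)
= 3/2 - 1/105 - 1/106 = 8242/5565

Sum = 8242/5565


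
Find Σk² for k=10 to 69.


Σₖ₌10^69 k² = Σₖ₌₁^69 k² − Σₖ₌₁^9 k²
= 69·70·139/6 − 9·10·19/6
= 111895 − 285 = 111610

Σk² = 111610


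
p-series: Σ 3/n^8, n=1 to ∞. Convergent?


p-series test: Σ c/n^p converges if p > 1, diverges if p ≤ 1 (constant c > 0 doesn't affect convergence).
p = 8
8 > 1 → CONVERGES

Converges (p = 8 > 1)


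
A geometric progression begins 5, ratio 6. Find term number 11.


aₙ = a₁·r^(n-1)
= 5×6^10
= 5×60466176
= 302330880

a_11 = 302330880


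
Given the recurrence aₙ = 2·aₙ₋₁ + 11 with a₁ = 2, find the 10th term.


Computing step by step:
a_1 = 2
a_2 = 15
a_3 = 41
a_4 = 93
a_5 = 197
a_6 = 405
a_7 = 821
a_8 = 1653
a_9 = 3317
a_10 = 6645


a_10 = 6645


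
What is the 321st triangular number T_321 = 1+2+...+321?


n(n+1)/2 = 321×322/2 = 103362/2 = 51681

Σk = 51681


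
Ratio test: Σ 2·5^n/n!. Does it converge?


aₙ = 2·5^n/n!
a_{n+1}/aₙ = 5^(n+1)/(n+1)! × n!/5^n  (constant 2 cancels)
= 5/(n+1)
L = lim(n→∞) 5/(n+1) = 0
L < 1 → series CONVERGES

Converges (ratio test: L = 0 < 1)


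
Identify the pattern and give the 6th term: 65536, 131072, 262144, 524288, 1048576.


Pattern: powers of 2: 2ⁿ
Terms: 65536, 131072, 262144, 524288, 1048576
Next term = 2097152

Next term = 2097152


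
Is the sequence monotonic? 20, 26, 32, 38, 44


Differences: 6, 6, 6, 6
All differences > 0 → strictly INCREASING

Monotonically increasing


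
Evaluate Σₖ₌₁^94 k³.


n(n+1)/2 = 94×95/2 = 4465
Σk³ = 4465² = 19936225

Σk³ = 19936225


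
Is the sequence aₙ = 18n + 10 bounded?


aₙ = 18n + 10 → as n→∞, aₙ→∞
No finite upper bound exists
The sequence is UNBOUNDED

Unbounded (aₙ → ∞ as n → ∞)


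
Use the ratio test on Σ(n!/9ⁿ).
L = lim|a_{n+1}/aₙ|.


aₙ = n!/9^n
a_{n+1}/aₙ = (n+1)!/9^(n+1) × 9^n/n!
= (n+1)/9
L = lim(n→∞) (n+1)/9 = ∞
L > 1 → series DIVERGES

Diverges (ratio test: L = ∞ > 1)


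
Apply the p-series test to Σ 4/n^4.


p-series test: Σ c/n^p converges if p > 1, diverges if p ≤ 1 (constant c > 0 doesn't affect convergence).
p = 4
4 > 1 → CONVERGES

Converges (p = 4 > 1)


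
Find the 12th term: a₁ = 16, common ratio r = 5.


aₙ = a₁·r^(n-1)
= 16×5^11
= 16×48828125
= 781250000

a_12 = 781250000


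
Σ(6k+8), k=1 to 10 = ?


Σ(6k+8) = 6·Σk + 8·n
= 6·55 + 8·10
= 330 + 80 = 410

Σ = 410


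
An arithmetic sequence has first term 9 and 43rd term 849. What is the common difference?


d = (aₙ - a₁)/(n-1)
= (849 - 9)/(43-1)
= 840/42 = 20

d = 20


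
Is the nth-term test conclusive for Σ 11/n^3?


lim(n→∞) 11/n^3 = 0
lim aₙ = 0 → nth-term test is INCONCLUSIVE
(Need other tests; this is actually a convergent p-series with p=3 > 1)

Inconclusive (lim aₙ = 0; need another test)


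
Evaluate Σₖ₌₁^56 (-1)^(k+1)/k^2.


S = 1 - 1/4 + 1/9 - 1/16 + 1/25 - 1/36 + 1/49 - 1/64 ± ...
= 0.8223
(Full series converges to +π²/12 ≈ +0.8225)

S_56 = 0.8223


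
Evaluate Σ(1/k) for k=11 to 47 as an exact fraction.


Σₖ₌11^47 1/k = 1/11 + 1/12 + 1/13 + ... + 1/47
= 668063497598133037223/442720643463713815200
≈ 1.509

Sum = 668063497598133037223/442720643463713815200 ≈ 1.509


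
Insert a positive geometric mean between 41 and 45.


GM = √(41×45) = √1845 = 42.9535

GM = 42.9535


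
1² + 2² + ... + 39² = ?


n = 39
n(n+1)(2n+1)/6 = 39×40×79/6
= 123240/6 = 20540

Σk² = 20540


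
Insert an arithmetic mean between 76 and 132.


AM = (76 + 132)/2 = 208/2 = 104

AM = 104


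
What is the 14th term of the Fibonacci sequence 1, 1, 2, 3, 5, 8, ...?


Fibonacci sequence: 1, 1, 2, 3, 5, 8, 13, 21, 34, 55, 89, ...
F(14) = 377

F(14) = 377


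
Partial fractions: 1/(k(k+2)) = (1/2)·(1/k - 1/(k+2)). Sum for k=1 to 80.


1/(k(k+2)) = (1/2)·(1/k - 1/(k+2)) (partial fractions)
Telescoping: Σ = (1/2)·(1 + 1/2 - 1/81 - 1/82) = 2450/3321

Sum = 2450/3321


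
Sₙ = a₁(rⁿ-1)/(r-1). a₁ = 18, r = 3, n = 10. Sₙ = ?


Sₙ = 18×(3^10 - 1)/(3 - 1)
= 18×(59049 - 1)/2
= 18×59048/2
= 531432

S_10 = 531432


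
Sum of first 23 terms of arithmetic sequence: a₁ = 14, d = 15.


aₙ = 14 + (23-1)×15 = 344
Sₙ = n(a₁+aₙ)/2 = 23×(14+344)/2
= 23×358/2 = 4117

S_23 = 4117


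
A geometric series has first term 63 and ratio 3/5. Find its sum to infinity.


S∞ = a₁/(1-r) = 63/(1 - 3/5)
= 63/(2/5)
= 315/2

S∞ = 315/2


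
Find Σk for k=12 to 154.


Σₖ₌12^154 k = Σₖ₌₁^154 k − Σₖ₌₁^11 k
= 154·155/2 − 11·12/2
= 11935 − 66 = 11869

Σk = 11869


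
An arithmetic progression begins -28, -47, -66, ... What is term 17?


aₙ = a₁ + (n-1)d
= -28 + (17-1)×-19
= -28 - 304
= -332

a_17 = -332
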